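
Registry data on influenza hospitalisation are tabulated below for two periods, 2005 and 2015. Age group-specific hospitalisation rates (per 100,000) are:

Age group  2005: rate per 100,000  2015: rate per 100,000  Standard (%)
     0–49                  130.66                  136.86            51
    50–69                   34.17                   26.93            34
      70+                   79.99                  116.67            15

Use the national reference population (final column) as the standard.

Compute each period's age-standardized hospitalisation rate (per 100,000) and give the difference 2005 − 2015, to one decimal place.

Standard weights: 0.51, 0.34, 0.15.
2005: 0.5100×130.66 + 0.3400×34.17 + 0.1500×79.99 = 90.2529 per 100,000.
2015: 0.5100×136.86 + 0.3400×26.93 + 0.1500×116.67 = 96.4553 per 100,000.
Difference = 90.2529 − 96.4553 = -6.2024.

-6.2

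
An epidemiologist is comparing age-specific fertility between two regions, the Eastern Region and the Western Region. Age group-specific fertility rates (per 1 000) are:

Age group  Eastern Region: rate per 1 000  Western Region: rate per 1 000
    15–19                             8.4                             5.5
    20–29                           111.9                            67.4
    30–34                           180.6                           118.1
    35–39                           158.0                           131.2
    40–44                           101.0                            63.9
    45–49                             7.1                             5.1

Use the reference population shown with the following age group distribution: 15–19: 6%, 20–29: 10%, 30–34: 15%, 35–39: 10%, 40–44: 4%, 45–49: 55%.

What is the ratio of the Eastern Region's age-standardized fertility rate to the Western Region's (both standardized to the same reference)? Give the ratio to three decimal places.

Standard weights: 0.06, 0.10, 0.15, 0.10, 0.04, 0.55.
The Eastern Region: 0.0600×8.4 + 0.1000×111.9 + 0.1500×180.6 + 0.1000×158.0 + 0.0400×101.0 + 0.5500×7.1 = 62.5290 per 1 000.
The Western Region: 0.0600×5.5 + 0.1000×67.4 + 0.1500×118.1 + 0.1000×131.2 + 0.0400×63.9 + 0.5500×5.1 = 43.2660 per 1 000.
Ratio = 62.5290 ÷ 43.2660 = 1.44522.

1.445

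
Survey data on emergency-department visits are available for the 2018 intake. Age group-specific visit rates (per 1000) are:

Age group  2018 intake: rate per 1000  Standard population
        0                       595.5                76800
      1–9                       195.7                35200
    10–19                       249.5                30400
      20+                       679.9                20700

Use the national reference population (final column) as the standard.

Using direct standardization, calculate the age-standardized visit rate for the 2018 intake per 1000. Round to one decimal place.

455.4

Standard total = 163100; weights = 0.4709, 0.2158, 0.1864, 0.1269.
Standardized rate: 0.4709×595.5 + 0.2158×195.7 + 0.1864×249.5 + 0.1269×679.9 = 455.4370 per 1000.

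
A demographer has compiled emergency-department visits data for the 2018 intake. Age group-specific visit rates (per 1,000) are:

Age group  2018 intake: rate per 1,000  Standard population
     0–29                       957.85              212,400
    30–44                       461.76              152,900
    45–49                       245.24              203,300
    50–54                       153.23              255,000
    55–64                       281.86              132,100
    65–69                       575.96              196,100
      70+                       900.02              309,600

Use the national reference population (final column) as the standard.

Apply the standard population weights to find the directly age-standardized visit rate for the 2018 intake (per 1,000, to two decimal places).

Standard total = 1,461,400; weights = 0.1453, 0.1046, 0.1391, 0.1745, 0.0904, 0.1342, 0.2119.
Standardized rate: 0.1453×957.85 + 0.1046×461.76 + 0.1391×245.24 + 0.1745×153.23 + 0.0904×281.86 + 0.1342×575.96 + 0.2119×900.02 = 541.8140 per 1,000.

541.81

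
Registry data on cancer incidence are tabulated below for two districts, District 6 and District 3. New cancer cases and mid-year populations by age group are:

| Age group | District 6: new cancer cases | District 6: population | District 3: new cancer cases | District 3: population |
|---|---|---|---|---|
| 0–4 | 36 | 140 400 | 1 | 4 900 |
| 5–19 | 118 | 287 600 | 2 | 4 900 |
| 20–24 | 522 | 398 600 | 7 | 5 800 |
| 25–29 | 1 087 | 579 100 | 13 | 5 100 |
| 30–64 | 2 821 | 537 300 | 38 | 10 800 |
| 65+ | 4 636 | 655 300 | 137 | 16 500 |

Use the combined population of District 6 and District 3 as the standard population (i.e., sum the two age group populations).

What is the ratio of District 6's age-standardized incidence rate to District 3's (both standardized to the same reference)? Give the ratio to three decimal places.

0.977

Age-specific rates per 100 000 for District 6: 25.64, 41.03, 130.96, 187.71, 525.03, 707.46.
For District 3: 20.41, 40.82, 120.69, 254.90, 351.85, 830.30.
Combined standard total = 2 646 300; weights = 0.0549, 0.1105, 0.1528, 0.2208, 0.2071, 0.2539.
District 6: 0.0549×25.64 + 0.1105×41.03 + 0.1528×130.96 + 0.2208×187.71 + 0.2071×525.03 + 0.2539×707.46 = 355.7371 per 100 000.
District 3: 0.0549×20.41 + 0.1105×40.82 + 0.1528×120.69 + 0.2208×254.90 + 0.2071×351.85 + 0.2539×830.30 = 364.0072 per 100 000.
Ratio = 355.7371 ÷ 364.0072 = 0.97728.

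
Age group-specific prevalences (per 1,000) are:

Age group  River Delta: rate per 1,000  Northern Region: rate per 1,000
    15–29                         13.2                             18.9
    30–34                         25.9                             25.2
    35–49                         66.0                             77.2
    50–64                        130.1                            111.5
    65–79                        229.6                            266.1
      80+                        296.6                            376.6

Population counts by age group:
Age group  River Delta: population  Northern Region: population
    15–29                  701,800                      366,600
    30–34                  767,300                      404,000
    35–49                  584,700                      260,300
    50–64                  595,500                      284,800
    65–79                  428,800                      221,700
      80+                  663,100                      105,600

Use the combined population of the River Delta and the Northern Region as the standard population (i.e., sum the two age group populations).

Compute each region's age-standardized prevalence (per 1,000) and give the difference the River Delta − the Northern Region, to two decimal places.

Combined standard total = 5,384,200; weights = 0.1984, 0.2175, 0.1569, 0.1635, 0.1208, 0.1428.
The River Delta: 0.1984×13.2 + 0.2175×25.9 + 0.1569×66.0 + 0.1635×130.1 + 0.1208×229.6 + 0.1428×296.6 = 109.9676 per 1,000.
The Northern Region: 0.1984×18.9 + 0.2175×25.2 + 0.1569×77.2 + 0.1635×111.5 + 0.1208×266.1 + 0.1428×376.6 = 125.4945 per 1,000.
Difference = 109.9676 − 125.4945 = -15.5268.

-15.53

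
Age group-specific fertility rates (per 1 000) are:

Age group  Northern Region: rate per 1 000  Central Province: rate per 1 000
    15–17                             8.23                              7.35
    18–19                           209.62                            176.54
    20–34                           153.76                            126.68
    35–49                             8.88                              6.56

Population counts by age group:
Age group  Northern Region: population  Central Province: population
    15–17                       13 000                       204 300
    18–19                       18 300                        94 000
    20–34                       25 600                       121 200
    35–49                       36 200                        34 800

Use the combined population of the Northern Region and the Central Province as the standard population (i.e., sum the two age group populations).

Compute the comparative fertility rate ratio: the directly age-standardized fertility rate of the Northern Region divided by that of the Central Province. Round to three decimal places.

Combined standard total = 547 400; weights = 0.3970, 0.2052, 0.2682, 0.1297.
The Northern Region: 0.3970×8.23 + 0.2052×209.62 + 0.2682×153.76 + 0.1297×8.88 = 88.6576 per 1 000.
The Central Province: 0.3970×7.35 + 0.2052×176.54 + 0.2682×126.68 + 0.1297×6.56 = 73.9587 per 1 000.
Ratio = 88.6576 ÷ 73.9587 = 1.19874.

1.199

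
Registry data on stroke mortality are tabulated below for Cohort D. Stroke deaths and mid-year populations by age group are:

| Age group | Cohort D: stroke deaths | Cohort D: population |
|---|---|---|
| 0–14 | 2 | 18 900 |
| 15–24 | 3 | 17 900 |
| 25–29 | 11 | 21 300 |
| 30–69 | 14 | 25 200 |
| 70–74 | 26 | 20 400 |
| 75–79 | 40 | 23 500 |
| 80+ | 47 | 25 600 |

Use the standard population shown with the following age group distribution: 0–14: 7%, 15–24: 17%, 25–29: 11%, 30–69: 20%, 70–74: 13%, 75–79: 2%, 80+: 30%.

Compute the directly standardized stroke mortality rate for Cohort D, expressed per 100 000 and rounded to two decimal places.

Age-specific rates per 100 000 for Cohort D: 10.58, 16.76, 51.64, 55.56, 127.45, 170.21, 183.59.
Standard weights: 0.07, 0.17, 0.11, 0.20, 0.13, 0.02, 0.30.
Standardized rate: 0.0700×10.58 + 0.1700×16.76 + 0.1100×51.64 + 0.2000×55.56 + 0.1300×127.45 + 0.0200×170.21 + 0.3000×183.59 = 95.4328 per 100 000.

95.43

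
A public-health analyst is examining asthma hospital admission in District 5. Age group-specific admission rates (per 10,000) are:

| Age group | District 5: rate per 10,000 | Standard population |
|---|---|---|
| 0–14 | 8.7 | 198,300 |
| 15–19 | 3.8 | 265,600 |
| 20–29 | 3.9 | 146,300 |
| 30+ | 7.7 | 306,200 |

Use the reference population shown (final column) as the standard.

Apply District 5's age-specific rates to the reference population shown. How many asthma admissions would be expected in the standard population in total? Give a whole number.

Expected asthma admissions = Σ (standard pop × age-specific rate ÷ 10,000)
= 198,300×8.7/10,000 + 265,600×3.8/10,000 + 146,300×3.9/10,000 + 306,200×7.7/10,000
= 172.52 + 100.93 + 57.06 + 235.77 = 566.28.

566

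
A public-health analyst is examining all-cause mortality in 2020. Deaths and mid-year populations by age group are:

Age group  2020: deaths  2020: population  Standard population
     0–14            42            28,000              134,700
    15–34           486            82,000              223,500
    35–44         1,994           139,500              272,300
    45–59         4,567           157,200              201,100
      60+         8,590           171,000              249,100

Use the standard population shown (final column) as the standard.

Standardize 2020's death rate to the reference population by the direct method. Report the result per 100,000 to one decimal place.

2199.9

Age-specific rates per 100,000 for 2020: 150.00, 592.68, 1429.39, 2905.22, 5023.39.
Standard total = 1,080,700; weights = 0.1246, 0.2068, 0.2520, 0.1861, 0.2305.
Standardized rate: 0.1246×150.00 + 0.2068×592.68 + 0.2520×1429.39 + 0.1861×2905.22 + 0.2305×5023.39 = 2199.9247 per 100,000.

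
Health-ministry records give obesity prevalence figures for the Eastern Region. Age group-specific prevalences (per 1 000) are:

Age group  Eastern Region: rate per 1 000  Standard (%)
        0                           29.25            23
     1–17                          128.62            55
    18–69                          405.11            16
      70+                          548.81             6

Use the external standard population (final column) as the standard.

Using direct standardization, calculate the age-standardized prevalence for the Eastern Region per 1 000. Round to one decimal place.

175.2

Standard weights: 0.23, 0.55, 0.16, 0.06.
Standardized rate: 0.2300×29.25 + 0.5500×128.62 + 0.1600×405.11 + 0.0600×548.81 = 175.2147 per 1 000.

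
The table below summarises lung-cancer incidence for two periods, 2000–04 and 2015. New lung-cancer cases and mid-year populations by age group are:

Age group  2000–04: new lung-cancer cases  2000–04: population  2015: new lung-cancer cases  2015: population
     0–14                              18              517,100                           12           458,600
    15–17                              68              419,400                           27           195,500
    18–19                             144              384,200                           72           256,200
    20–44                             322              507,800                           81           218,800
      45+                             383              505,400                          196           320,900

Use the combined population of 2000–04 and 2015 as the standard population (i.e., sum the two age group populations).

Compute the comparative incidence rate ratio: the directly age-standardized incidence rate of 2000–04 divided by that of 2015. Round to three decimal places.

Age-specific rates per 100,000 for 2000–04: 3.48, 16.21, 37.48, 63.41, 75.78.
For 2015: 2.62, 13.81, 28.10, 37.02, 61.08.
Combined standard total = 3,783,900; weights = 0.2579, 0.1625, 0.1692, 0.1920, 0.2184.
2000–04: 0.2579×3.48 + 0.1625×16.21 + 0.1692×37.48 + 0.1920×63.41 + 0.2184×75.78 = 38.6007 per 100,000.
2015: 0.2579×2.62 + 0.1625×13.81 + 0.1692×28.10 + 0.1920×37.02 + 0.2184×61.08 = 28.1218 per 100,000.
Ratio = 38.6007 ÷ 28.1218 = 1.37262.

1.373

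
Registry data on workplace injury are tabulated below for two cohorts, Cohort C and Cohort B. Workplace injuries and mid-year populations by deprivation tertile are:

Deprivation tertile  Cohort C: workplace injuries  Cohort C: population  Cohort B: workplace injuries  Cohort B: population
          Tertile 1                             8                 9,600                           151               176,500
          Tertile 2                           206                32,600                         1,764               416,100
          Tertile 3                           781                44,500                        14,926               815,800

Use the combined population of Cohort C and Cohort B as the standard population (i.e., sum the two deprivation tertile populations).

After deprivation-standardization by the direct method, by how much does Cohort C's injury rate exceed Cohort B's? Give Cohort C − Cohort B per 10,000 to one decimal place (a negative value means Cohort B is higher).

Deprivation-specific rates per 10,000 for Cohort C: 8.33, 63.19, 175.51.
For Cohort B: 8.56, 42.39, 182.96.
Combined standard total = 1,495,100; weights = 0.1245, 0.3001, 0.5754.
Cohort C: 0.1245×8.33 + 0.3001×63.19 + 0.5754×175.51 = 120.9897 per 10,000.
Cohort B: 0.1245×8.56 + 0.3001×42.39 + 0.5754×182.96 = 119.0663 per 10,000.
Difference = 120.9897 − 119.0663 = 1.9235.

1.9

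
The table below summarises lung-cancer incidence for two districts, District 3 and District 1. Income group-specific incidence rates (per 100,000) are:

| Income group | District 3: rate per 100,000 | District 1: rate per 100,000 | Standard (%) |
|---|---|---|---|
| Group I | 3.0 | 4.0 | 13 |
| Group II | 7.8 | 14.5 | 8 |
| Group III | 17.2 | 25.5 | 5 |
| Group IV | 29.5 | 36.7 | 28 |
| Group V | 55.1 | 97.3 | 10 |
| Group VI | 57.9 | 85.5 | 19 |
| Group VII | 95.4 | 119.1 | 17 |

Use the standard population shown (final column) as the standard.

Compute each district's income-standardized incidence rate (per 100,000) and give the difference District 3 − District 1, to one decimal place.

-16.6

Standard weights: 0.13, 0.08, 0.05, 0.28, 0.10, 0.19, 0.17.
District 3: 0.1300×3.0 + 0.0800×7.8 + 0.0500×17.2 + 0.2800×29.5 + 0.1000×55.1 + 0.1900×57.9 + 0.1700×95.4 = 42.8630 per 100,000.
District 1: 0.1300×4.0 + 0.0800×14.5 + 0.0500×25.5 + 0.2800×36.7 + 0.1000×97.3 + 0.1900×85.5 + 0.1700×119.1 = 59.4530 per 100,000.
Difference = 42.8630 − 59.4530 = -16.5900.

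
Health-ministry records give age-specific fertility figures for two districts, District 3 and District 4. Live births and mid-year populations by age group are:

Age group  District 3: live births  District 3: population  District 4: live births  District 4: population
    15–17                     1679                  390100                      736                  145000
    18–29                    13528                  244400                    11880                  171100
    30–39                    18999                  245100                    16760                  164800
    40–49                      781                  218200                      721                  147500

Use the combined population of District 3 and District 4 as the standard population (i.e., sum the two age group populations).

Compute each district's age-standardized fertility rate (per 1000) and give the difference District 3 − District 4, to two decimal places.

Age-specific rates per 1000 for District 3: 4.304, 55.352, 77.515, 3.579.
For District 4: 5.076, 69.433, 101.699, 4.888.
Combined standard total = 1726200; weights = 0.3100, 0.2407, 0.2375, 0.2119.
District 3: 0.3100×4.304 + 0.2407×55.352 + 0.2375×77.515 + 0.2119×3.579 = 33.8224 per 1000.
District 4: 0.3100×5.076 + 0.2407×69.433 + 0.2375×101.699 + 0.2119×4.888 = 43.4710 per 1000.
Difference = 33.8224 − 43.4710 = -9.6485.

-9.65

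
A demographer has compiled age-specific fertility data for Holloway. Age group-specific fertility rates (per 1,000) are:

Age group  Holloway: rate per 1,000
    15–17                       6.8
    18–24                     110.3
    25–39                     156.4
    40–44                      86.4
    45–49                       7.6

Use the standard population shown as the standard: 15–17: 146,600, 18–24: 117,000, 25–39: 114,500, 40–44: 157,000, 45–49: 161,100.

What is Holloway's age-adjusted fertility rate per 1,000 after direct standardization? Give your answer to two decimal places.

66.93

Standard total = 696,200; weights = 0.2106, 0.1681, 0.1645, 0.2255, 0.2314.
Standardized rate: 0.2106×6.8 + 0.1681×110.3 + 0.1645×156.4 + 0.2255×86.4 + 0.2314×7.6 = 66.9333 per 1,000.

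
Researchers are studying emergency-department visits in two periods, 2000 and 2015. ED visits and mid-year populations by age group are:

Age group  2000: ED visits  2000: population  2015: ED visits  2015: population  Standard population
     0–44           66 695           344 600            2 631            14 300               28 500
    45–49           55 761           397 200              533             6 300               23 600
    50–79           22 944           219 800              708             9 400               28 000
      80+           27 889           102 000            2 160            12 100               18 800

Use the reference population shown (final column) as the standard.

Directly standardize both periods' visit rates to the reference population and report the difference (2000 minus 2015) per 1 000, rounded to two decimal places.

Age-specific rates per 1 000 for 2000: 193.543, 140.385, 104.386, 273.422.
For 2015: 183.986, 84.603, 75.319, 178.512.
Standard total = 98 900; weights = 0.2882, 0.2386, 0.2831, 0.1901.
2000: 0.2882×193.543 + 0.2386×140.385 + 0.2831×104.386 + 0.1901×273.422 = 170.8008 per 1 000.
2015: 0.2882×183.986 + 0.2386×84.603 + 0.2831×75.319 + 0.1901×178.512 = 128.4652 per 1 000.
Difference = 170.8008 − 128.4652 = 42.3356.

42.34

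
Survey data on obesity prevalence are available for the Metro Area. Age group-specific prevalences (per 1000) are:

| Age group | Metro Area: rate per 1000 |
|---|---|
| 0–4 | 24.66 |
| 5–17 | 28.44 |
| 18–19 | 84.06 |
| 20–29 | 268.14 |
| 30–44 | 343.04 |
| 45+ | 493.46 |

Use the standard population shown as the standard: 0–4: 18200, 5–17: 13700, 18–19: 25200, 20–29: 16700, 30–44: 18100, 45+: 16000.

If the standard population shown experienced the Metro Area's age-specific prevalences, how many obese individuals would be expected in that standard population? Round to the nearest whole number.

21539

Expected obese individuals = Σ (standard pop × age-specific rate ÷ 1000)
= 18200×24.66/1000 + 13700×28.44/1000 + 25200×84.06/1000 + 16700×268.14/1000 + 18100×343.04/1000 + 16000×493.46/1000
= 448.81 + 389.63 + 2118.31 + 4477.94 + 6209.02 + 7895.36 = 21539.07.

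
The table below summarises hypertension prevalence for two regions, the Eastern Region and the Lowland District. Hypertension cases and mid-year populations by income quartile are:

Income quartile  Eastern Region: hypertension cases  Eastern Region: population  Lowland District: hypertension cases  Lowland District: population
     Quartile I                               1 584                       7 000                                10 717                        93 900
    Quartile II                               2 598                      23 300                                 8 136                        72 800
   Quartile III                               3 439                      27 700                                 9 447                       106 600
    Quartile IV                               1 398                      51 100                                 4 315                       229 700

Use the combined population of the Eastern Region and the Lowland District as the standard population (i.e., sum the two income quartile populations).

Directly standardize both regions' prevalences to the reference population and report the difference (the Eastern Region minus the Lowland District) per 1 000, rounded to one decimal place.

Income-specific rates per 1 000 for the Eastern Region: 226.286, 111.502, 124.152, 27.358.
For the Lowland District: 114.132, 111.758, 88.621, 18.785.
Combined standard total = 612 100; weights = 0.1648, 0.1570, 0.2194, 0.4587.
The Eastern Region: 0.1648×226.286 + 0.1570×111.502 + 0.2194×124.152 + 0.4587×27.358 = 94.5978 per 1 000.
The Lowland District: 0.1648×114.132 + 0.1570×111.758 + 0.2194×88.621 + 0.4587×18.785 = 64.4219 per 1 000.
Difference = 94.5978 − 64.4219 = 30.1759.

30.2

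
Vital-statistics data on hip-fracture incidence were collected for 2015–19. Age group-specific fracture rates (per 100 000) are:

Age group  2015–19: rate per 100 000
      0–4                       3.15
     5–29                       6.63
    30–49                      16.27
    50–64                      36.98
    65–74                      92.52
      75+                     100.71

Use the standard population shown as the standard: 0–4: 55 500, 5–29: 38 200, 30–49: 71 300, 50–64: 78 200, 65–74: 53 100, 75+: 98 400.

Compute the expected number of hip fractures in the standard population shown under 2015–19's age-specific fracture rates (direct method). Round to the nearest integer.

193

Expected hip fractures = Σ (standard pop × age-specific rate ÷ 100 000)
= 55 500×3.15/100 000 + 38 200×6.63/100 000 + 71 300×16.27/100 000 + 78 200×36.98/100 000 + 53 100×92.52/100 000 + 98 400×100.71/100 000
= 1.75 + 2.53 + 11.60 + 28.92 + 49.13 + 99.10 = 193.03.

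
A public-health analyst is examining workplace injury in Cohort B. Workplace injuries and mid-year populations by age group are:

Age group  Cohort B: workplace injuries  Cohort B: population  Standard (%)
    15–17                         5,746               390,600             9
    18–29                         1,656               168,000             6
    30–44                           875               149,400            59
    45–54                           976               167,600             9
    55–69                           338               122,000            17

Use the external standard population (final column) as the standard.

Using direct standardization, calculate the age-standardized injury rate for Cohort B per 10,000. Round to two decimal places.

63.66

Age-specific rates per 10,000 for Cohort B: 147.11, 98.57, 58.57, 58.23, 27.70.
Standard weights: 0.09, 0.06, 0.59, 0.09, 0.17.
Standardized rate: 0.0900×147.11 + 0.0600×98.57 + 0.5900×58.57 + 0.0900×58.23 + 0.1700×27.70 = 63.6597 per 10,000.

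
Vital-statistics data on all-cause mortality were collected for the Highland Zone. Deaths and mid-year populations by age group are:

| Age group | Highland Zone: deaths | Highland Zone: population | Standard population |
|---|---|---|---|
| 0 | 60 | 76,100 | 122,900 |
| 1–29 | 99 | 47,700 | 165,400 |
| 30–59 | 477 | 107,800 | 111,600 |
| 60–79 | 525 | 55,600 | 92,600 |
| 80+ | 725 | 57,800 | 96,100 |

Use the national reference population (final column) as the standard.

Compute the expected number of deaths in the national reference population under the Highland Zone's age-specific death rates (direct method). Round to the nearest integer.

Age-specific rates per 100,000 for the Highland Zone: 78.84, 207.55, 442.49, 944.24, 1254.33.
Expected deaths = Σ (standard pop × age-specific rate ÷ 100,000)
= 122,900×78.84/100,000 + 165,400×207.55/100,000 + 111,600×442.49/100,000 + 92,600×944.24/100,000 + 96,100×1254.33/100,000
= 96.90 + 343.28 + 493.81 + 874.37 + 1205.41 = 3013.77.

3014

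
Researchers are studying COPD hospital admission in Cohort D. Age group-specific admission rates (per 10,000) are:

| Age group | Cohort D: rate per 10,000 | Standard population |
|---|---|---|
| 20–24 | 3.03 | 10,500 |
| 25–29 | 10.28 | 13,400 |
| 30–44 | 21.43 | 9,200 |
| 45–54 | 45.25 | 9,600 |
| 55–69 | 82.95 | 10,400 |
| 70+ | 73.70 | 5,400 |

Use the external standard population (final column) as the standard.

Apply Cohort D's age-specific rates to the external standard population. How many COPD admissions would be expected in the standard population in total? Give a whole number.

Expected COPD admissions = Σ (standard pop × age-specific rate ÷ 10,000)
= 10,500×3.03/10,000 + 13,400×10.28/10,000 + 9,200×21.43/10,000 + 9,600×45.25/10,000 + 10,400×82.95/10,000 + 5,400×73.70/10,000
= 3.18 + 13.78 + 19.72 + 43.44 + 86.27 + 39.80 = 206.18.

206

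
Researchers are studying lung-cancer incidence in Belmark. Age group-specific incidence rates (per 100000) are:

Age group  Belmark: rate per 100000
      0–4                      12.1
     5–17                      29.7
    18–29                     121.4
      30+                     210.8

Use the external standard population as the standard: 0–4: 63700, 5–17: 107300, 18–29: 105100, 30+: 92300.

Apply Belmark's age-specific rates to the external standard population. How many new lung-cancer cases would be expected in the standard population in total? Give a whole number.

362

Expected new lung-cancer cases = Σ (standard pop × age-specific rate ÷ 100000)
= 63700×12.1/100000 + 107300×29.7/100000 + 105100×121.4/100000 + 92300×210.8/100000
= 7.71 + 31.87 + 127.59 + 194.57 = 361.74.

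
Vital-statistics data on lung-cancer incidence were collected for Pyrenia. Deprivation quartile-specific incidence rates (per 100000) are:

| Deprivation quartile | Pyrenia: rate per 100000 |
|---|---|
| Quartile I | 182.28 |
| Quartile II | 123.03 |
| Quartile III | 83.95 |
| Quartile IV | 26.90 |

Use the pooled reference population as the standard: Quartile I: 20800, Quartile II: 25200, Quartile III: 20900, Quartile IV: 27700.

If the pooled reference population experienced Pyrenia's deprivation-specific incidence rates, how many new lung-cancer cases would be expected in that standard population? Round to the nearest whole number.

Expected new lung-cancer cases = Σ (standard pop × deprivation-specific rate ÷ 100000)
= 20800×182.28/100000 + 25200×123.03/100000 + 20900×83.95/100000 + 27700×26.90/100000
= 37.91 + 31.00 + 17.55 + 7.45 = 93.91.

94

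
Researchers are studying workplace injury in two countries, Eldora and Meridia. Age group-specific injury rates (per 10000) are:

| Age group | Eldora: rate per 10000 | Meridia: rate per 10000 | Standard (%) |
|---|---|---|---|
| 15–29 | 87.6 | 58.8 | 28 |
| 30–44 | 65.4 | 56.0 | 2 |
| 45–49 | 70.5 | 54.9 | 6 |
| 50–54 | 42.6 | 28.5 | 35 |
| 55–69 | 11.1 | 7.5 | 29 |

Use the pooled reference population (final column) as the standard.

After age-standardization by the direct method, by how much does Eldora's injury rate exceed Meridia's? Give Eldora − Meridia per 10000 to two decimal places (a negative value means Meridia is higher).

Standard weights: 0.28, 0.02, 0.06, 0.35, 0.29.
Eldora: 0.2800×87.6 + 0.0200×65.4 + 0.0600×70.5 + 0.3500×42.6 + 0.2900×11.1 = 48.1950 per 10000.
Meridia: 0.2800×58.8 + 0.0200×56.0 + 0.0600×54.9 + 0.3500×28.5 + 0.2900×7.5 = 33.0280 per 10000.
Difference = 48.1950 − 33.0280 = 15.1670.

15.17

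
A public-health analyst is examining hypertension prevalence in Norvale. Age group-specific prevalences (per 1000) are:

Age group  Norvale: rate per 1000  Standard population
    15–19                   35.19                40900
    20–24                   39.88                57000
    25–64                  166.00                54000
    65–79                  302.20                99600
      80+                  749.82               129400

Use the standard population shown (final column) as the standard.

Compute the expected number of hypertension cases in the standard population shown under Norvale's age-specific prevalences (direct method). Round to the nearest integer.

Expected hypertension cases = Σ (standard pop × age-specific rate ÷ 1000)
= 40900×35.19/1000 + 57000×39.88/1000 + 54000×166.00/1000 + 99600×302.20/1000 + 129400×749.82/1000
= 1439.27 + 2273.16 + 8964.00 + 30099.12 + 97026.71 = 139802.26.

139802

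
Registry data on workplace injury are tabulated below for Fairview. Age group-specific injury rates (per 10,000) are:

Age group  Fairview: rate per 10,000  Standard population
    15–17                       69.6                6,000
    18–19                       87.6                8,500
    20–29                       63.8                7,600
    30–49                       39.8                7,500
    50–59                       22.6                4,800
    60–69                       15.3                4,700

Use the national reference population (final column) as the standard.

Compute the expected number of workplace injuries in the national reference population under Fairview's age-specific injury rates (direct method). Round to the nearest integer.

213

Expected workplace injuries = Σ (standard pop × age-specific rate ÷ 10,000)
= 6,000×69.6/10,000 + 8,500×87.6/10,000 + 7,600×63.8/10,000 + 7,500×39.8/10,000 + 4,800×22.6/10,000 + 4,700×15.3/10,000
= 41.76 + 74.46 + 48.49 + 29.85 + 10.85 + 7.19 = 212.60.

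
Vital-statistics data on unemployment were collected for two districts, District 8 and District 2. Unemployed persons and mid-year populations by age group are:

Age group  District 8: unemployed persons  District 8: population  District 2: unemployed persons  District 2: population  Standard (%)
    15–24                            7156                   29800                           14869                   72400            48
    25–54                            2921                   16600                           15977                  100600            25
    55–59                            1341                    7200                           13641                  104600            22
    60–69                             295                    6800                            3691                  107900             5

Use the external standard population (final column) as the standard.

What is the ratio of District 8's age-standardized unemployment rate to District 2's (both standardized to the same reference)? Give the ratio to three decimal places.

1.200

Age-specific rates per 1000 for District 8: 240.134, 175.964, 186.250, 43.382.
For District 2: 205.373, 158.817, 130.411, 34.208.
Standard weights: 0.48, 0.25, 0.22, 0.05.
District 8: 0.4800×240.134 + 0.2500×175.964 + 0.2200×186.250 + 0.0500×43.382 = 202.3995 per 1000.
District 2: 0.4800×205.373 + 0.2500×158.817 + 0.2200×130.411 + 0.0500×34.208 = 168.6841 per 1000.
Ratio = 202.3995 ÷ 168.6841 = 1.19987.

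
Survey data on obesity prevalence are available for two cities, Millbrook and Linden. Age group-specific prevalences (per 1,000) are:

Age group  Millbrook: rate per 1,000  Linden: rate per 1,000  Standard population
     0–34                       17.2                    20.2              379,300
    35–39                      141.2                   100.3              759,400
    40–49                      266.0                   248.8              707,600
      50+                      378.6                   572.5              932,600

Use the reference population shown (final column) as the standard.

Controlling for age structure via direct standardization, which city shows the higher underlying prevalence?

Standard total = 2,778,900; weights = 0.1365, 0.2733, 0.2546, 0.3356.
Millbrook: 0.1365×17.2 + 0.2733×141.2 + 0.2546×266.0 + 0.3356×378.6 = 235.7246 per 1,000.
Linden: 0.1365×20.2 + 0.2733×100.3 + 0.2546×248.8 + 0.3356×572.5 = 285.6505 per 1,000.

Linden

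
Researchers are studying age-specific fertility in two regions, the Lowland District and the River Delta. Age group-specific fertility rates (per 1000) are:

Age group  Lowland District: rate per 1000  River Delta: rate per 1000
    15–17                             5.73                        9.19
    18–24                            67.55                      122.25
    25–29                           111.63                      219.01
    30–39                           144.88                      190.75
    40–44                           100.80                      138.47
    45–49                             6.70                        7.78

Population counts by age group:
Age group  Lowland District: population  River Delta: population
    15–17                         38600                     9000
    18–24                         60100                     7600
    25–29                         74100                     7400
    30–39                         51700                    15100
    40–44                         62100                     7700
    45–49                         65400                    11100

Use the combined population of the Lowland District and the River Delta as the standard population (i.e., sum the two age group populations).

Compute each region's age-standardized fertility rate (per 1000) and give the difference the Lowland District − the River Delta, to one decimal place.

Combined standard total = 409900; weights = 0.1161, 0.1652, 0.1988, 0.1630, 0.1703, 0.1866.
The Lowland District: 0.1161×5.73 + 0.1652×67.55 + 0.1988×111.63 + 0.1630×144.88 + 0.1703×100.80 + 0.1866×6.70 = 76.0432 per 1000.
The River Delta: 0.1161×9.19 + 0.1652×122.25 + 0.1988×219.01 + 0.1630×190.75 + 0.1703×138.47 + 0.1866×7.78 = 120.9211 per 1000.
Difference = 76.0432 − 120.9211 = -44.8779.

-44.9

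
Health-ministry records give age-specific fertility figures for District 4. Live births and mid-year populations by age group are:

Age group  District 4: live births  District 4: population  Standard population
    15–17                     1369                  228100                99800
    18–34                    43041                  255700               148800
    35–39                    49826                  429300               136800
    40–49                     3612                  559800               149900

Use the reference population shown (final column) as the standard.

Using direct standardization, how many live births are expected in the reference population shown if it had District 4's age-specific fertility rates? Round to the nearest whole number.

42491

Age-specific rates per 1000 for District 4: 6.002, 168.326, 116.063, 6.452.
Expected live births = Σ (standard pop × age-specific rate ÷ 1000)
= 99800×6.002/1000 + 148800×168.326/1000 + 136800×116.063/1000 + 149900×6.452/1000
= 598.98 + 25046.93 + 15877.47 + 967.20 = 42490.58.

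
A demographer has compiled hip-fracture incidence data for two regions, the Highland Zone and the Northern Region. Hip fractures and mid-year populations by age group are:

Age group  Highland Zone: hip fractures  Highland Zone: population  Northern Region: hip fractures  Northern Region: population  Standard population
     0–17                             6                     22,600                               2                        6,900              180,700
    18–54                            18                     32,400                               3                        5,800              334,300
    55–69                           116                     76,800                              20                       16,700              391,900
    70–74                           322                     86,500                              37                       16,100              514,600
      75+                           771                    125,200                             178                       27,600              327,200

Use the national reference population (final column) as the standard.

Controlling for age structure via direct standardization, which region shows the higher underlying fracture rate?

Highland Zone

Age-specific rates per 100,000 for the Highland Zone: 26.55, 55.56, 151.04, 372.25, 615.81.
For the Northern Region: 28.99, 51.72, 119.76, 229.81, 644.93.
Standard total = 1,748,700; weights = 0.1033, 0.1912, 0.2241, 0.2943, 0.1871.
The Highland Zone: 0.1033×26.55 + 0.1912×55.56 + 0.2241×151.04 + 0.2943×372.25 + 0.1871×615.81 = 271.9846 per 100,000.
The Northern Region: 0.1033×28.99 + 0.1912×51.72 + 0.2241×119.76 + 0.2943×229.81 + 0.1871×644.93 = 228.0240 per 100,000.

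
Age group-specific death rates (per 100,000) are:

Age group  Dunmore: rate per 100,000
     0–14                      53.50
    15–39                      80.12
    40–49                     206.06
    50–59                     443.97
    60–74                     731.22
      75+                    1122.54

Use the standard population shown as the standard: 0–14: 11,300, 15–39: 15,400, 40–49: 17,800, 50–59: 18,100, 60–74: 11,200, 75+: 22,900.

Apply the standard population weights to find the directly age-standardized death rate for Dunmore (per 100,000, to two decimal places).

490.57

Standard total = 96,700; weights = 0.1169, 0.1593, 0.1841, 0.1872, 0.1158, 0.2368.
Standardized rate: 0.1169×53.50 + 0.1593×80.12 + 0.1841×206.06 + 0.1872×443.97 + 0.1158×731.22 + 0.2368×1122.54 = 490.5683 per 100,000.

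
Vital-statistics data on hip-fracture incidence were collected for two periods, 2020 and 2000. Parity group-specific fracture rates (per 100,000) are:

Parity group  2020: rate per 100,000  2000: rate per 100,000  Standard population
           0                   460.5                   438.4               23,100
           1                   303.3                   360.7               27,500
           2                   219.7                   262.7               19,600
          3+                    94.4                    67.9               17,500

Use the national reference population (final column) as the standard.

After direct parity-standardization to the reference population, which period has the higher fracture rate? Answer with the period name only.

Standard total = 87,700; weights = 0.2634, 0.3136, 0.2235, 0.1995.
2020: 0.2634×460.5 + 0.3136×303.3 + 0.2235×219.7 + 0.1995×94.4 = 284.3377 per 100,000.
2000: 0.2634×438.4 + 0.3136×360.7 + 0.2235×262.7 + 0.1995×67.9 = 300.8376 per 100,000.

2000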